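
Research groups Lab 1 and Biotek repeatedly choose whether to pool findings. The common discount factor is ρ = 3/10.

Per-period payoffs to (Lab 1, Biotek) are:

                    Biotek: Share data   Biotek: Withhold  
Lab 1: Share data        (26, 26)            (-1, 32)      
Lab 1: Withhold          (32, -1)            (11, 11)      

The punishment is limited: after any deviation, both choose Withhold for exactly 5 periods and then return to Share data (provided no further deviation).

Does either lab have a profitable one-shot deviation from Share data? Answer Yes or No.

No

Comparing payoff streams over the 6 periods until play realigns: cooperate → 26(1+ρ+…+ρ^5); deviate → 32 + 11(ρ+…+ρ^5).
Cooperation is sustained iff (26−11)(ρ+…+ρ^5) ≥ 32−26.
ρ+…+ρ^5 = 3/10·(1−(3/10)^5)/(1−3/10) = 0.4275, and (32−26)/(26−11) = 0.4000.
0.4275 ≥ 0.4000, so cooperation is sustainable.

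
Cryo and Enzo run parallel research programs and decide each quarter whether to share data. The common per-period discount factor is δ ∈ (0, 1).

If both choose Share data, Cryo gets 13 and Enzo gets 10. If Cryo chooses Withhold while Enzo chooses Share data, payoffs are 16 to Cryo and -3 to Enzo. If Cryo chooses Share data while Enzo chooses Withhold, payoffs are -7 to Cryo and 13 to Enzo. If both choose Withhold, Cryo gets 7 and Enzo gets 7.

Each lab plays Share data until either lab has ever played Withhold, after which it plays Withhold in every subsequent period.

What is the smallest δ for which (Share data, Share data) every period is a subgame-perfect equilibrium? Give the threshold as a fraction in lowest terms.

1/2

Cryo: cooperation gives 13 each period; deviation gives 16 once then 7 forever.
  13/(1−δ) ≥ 16 + 7δ/(1−δ) ⇒ δ ≥ 3/9 = 1/3.
Enzo: cooperation gives 10 each period; deviation gives 13 once then 7 forever.
  δ ≥ 3/6 = 1/2.
Both must hold, so the binding constraint is Enzo's: δ ≥ 1/2.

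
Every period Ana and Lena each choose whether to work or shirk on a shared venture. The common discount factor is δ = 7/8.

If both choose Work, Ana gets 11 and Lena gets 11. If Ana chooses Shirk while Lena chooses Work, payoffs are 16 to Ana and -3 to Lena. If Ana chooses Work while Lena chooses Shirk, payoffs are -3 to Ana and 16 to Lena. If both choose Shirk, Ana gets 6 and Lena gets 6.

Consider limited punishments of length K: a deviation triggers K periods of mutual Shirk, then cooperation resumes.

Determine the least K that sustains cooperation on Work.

2

IC: δ(1−δ^K)/(1−δ) ≥ (16−11)/(11−6) = 1.
With δ = 7/8: need 1 − δ^K ≥ 1·(1−7/8)/(7/8), i.e. δ^K ≤ 0.8571.
Since (7/8)^1 = 0.8750 and (7/8)^2 = 0.7656, the smallest such K is 2.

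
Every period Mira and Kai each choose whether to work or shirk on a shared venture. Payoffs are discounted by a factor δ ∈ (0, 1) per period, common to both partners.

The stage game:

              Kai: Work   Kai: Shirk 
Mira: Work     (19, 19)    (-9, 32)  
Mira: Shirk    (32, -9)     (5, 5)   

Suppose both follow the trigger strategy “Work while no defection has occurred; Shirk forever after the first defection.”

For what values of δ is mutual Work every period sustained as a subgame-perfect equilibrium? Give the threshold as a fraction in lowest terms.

13/27

Cooperation forever yields 19 each period: 19/(1−δ).
Deviating yields 32 once, then 5 forever: 32 + 5δ/(1−δ).
No profitable deviation requires 19/(1−δ) ≥ 32 + 5δ/(1−δ).
Multiplying by (1−δ): 19 ≥ 32(1−δ) + 5δ = 32 − 27δ.
So 27δ ≥ 13, i.e. δ ≥ 13/27.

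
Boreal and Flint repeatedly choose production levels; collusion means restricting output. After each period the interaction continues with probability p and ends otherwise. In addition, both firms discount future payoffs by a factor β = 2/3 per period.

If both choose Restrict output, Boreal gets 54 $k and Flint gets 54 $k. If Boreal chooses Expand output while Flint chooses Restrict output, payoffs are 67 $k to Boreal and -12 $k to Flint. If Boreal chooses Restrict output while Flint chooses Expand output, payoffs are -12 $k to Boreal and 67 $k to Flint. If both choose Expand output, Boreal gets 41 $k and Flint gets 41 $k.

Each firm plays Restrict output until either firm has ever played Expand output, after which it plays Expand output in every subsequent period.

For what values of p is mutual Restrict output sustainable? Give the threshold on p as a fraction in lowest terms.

With continuation probability p and discount β, the effective per-period discount factor is βp.
Grim-trigger IC: βp ≥ (67−54)/(67−41) = 1/2.
So p ≥ (1/2)/(2/3) = 3/4.

3/4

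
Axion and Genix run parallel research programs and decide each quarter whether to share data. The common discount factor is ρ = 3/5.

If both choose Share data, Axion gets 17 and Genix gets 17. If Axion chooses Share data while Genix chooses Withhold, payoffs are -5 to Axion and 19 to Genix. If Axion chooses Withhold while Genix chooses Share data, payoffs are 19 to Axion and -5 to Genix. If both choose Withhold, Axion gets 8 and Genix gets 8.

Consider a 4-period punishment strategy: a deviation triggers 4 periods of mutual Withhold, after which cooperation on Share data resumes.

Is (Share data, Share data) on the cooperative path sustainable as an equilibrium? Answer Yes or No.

Yes

A one-shot deviation gives 19 now, then 8 for 4 periods, then back to 17.
Gain from deviating: (19−17) today; loss: (17−8) in each of the next 4 periods.
No-deviation condition: (17−8)(ρ+…+ρ^4) ≥ 19−17, i.e. ρ+…+ρ^4 ≥ 2/9.
At ρ = 3/5: ρ+…+ρ^4 = 1.3056 ≥ 0.2222.
So cooperation is sustainable.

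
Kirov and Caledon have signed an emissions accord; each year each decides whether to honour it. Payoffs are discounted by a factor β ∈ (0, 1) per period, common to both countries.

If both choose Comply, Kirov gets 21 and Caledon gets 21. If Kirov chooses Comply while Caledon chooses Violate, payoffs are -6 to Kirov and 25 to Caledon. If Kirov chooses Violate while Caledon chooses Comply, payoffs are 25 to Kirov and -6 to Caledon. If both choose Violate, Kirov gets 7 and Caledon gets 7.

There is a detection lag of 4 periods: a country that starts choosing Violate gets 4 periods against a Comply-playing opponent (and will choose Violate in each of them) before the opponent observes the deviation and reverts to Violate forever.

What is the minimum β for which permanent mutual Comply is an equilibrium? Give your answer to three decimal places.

0.687

Deviating for the 4 undetected periods gains 25−21 = 4 per period over cooperation, then loses 21−7 = 14 per period forever once punishment starts.
Gain: 4(1 + β + … + β^3); loss: 14·β^4/(1−β).
No profitable deviation ⇔ 4(1−β^4) ≤ 14·β^4, i.e. β^4 ≥ 4/(4+14) = 2/9.
Hence β ≥ (2/9)^(1/4) ≈ 0.687.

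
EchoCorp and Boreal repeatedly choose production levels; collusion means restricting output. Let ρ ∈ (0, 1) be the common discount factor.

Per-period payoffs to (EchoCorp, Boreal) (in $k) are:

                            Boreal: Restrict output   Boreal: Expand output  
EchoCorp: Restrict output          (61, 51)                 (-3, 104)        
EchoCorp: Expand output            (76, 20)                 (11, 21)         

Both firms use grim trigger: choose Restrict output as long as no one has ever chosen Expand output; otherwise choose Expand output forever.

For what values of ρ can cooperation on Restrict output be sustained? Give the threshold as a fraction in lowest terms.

EchoCorp: cooperation gives 61 each period; deviation gives 76 once then 11 forever.
  61/(1−ρ) ≥ 76 + 11ρ/(1−ρ) ⇒ ρ ≥ 15/65 = 3/13.
Boreal: cooperation gives 51 each period; deviation gives 104 once then 21 forever.
  ρ ≥ 53/83.
Both must hold, so the binding constraint is Boreal's: ρ ≥ 53/83.

53/83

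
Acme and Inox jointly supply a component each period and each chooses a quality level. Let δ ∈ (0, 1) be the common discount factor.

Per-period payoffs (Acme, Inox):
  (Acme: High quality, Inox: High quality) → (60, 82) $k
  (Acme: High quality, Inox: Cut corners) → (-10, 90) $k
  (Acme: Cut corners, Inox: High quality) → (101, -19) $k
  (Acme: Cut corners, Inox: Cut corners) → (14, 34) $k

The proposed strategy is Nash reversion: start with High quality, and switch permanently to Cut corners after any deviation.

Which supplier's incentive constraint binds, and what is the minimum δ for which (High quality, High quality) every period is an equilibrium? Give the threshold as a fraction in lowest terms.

Acme's threshold: (101−60)/(101−14) = 41/87.
Inox's threshold: (90−82)/(90−34) = 1/7.
41/87 > 1/7, so Acme binds and δ* = 41/87.

Acme; δ ≥ 41/87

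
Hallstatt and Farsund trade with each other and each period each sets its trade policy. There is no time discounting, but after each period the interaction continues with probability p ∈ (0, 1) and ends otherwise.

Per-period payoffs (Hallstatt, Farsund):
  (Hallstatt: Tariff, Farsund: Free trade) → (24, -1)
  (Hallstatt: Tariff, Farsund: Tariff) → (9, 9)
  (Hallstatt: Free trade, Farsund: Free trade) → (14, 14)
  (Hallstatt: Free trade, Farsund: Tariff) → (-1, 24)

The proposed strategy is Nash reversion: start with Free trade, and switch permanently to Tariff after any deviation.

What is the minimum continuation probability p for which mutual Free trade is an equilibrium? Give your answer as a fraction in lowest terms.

With no time discounting, the continuation probability p plays the role of the discount factor.
Grim-trigger IC: 14/(1−p) ≥ 24 + 9p/(1−p) ⇒ p ≥ (24−14)/(24−9) = 2/3.

2/3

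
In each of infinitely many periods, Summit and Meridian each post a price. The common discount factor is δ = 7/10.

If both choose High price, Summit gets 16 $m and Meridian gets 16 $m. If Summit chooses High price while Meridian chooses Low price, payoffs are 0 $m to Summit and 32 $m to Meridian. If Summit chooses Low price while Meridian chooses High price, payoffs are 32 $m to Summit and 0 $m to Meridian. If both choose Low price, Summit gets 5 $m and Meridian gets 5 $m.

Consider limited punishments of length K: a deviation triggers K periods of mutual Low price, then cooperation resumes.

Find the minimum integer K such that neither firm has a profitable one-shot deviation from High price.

Need Σ_{k=1}^{K} δ^k ≥ (32−16)/(16−5) = 1.4545 at δ = 7/10.
At K = 2 the sum is 1.1900 < 1.4545; at K = 3 it is 1.5330 ≥ 1.4545.
So the minimum punishment length is K = 3.

3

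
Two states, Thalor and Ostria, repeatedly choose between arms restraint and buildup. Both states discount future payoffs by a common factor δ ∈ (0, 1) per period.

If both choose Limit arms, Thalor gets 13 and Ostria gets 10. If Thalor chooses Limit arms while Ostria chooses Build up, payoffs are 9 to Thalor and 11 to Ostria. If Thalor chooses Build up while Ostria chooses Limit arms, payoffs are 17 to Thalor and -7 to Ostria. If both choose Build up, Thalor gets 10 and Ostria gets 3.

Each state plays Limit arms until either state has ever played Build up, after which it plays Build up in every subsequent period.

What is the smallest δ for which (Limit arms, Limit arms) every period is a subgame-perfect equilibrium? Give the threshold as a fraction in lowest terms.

For Thalor: deviation gain 17−13 = 4, per-period punishment loss 13−10 = 3. IC gives δ ≥ 4/7.
For Ostria: gain 1, loss 7 per period, so δ ≥ 1/8.
The tighter constraint is Thalor's, so cooperation needs δ ≥ 4/7.

4/7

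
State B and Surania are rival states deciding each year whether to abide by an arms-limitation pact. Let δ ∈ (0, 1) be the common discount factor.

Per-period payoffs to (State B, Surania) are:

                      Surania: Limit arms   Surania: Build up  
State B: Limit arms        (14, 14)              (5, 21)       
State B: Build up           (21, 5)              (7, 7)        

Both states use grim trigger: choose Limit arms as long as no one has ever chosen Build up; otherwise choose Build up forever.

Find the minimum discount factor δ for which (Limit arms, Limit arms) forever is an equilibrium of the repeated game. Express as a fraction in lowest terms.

1/2

One-period gain from deviating is 21 − 14 = 7. The loss is 14 − 7 = 7 in every subsequent period, with present value 7·δ/(1−δ).
Deviation is unprofitable when 7·δ/(1−δ) ≥ 7, i.e. δ/(1−δ) ≥ 1.
Equivalently δ ≥ 7/(7+7) = 1/2.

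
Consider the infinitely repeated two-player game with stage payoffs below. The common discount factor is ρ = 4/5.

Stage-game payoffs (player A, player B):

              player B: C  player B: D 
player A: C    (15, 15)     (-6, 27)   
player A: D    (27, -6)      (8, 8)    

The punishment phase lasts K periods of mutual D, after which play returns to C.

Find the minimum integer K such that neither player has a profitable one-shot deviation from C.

3

Need Σ_{k=1}^{K} ρ^k ≥ (27−15)/(15−8) = 1.7143 at ρ = 4/5.
At K = 2 the sum is 1.4400 < 1.7143; at K = 3 it is 1.9520 ≥ 1.7143.
So the minimum punishment length is K = 3.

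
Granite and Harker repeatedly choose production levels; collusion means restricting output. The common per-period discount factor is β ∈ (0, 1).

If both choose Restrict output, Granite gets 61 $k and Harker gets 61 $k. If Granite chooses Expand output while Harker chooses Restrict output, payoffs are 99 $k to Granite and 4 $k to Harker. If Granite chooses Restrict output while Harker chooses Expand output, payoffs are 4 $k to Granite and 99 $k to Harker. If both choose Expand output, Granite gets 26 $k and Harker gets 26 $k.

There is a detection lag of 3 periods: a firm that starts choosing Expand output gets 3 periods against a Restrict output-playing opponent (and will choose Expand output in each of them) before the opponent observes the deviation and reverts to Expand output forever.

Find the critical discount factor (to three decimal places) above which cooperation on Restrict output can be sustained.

0.804

A deviator earns 99 for 3 periods, then 26 forever; cooperating earns 61 forever. Multiplying the IC by (1−β):
61 ≥ 99(1−β^3) + 26β^3, so 73·β^3 ≥ 38 and β^3 ≥ 38/73.
β ≥ (38/73)^(1/3) ≈ 0.804.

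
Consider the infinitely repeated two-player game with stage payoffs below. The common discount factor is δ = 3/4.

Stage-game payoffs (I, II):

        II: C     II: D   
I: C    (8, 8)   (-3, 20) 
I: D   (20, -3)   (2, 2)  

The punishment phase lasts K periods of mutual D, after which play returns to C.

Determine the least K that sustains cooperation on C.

4

IC: δ(1−δ^K)/(1−δ) ≥ (20−8)/(8−2) = 2.
With δ = 3/4: need 1 − δ^K ≥ 2·(1−3/4)/(3/4), i.e. δ^K ≤ 0.3333.
Since (3/4)^3 = 0.4219 and (3/4)^4 = 0.3164, the smallest such K is 4.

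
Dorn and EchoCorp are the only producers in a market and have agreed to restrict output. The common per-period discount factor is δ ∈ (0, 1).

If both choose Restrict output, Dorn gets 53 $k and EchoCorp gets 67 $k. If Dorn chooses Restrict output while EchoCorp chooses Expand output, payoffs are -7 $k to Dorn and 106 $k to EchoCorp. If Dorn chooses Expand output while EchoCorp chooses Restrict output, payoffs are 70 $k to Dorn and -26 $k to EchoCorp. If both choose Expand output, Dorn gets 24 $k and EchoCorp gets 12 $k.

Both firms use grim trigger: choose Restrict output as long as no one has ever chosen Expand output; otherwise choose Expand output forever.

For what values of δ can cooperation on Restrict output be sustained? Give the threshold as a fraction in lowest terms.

Dorn's threshold: (70−53)/(70−24) = 17/46.
EchoCorp's threshold: (106−67)/(106−12) = 39/94.
17/46 < 39/94, so EchoCorp binds and δ* = 39/94.

39/94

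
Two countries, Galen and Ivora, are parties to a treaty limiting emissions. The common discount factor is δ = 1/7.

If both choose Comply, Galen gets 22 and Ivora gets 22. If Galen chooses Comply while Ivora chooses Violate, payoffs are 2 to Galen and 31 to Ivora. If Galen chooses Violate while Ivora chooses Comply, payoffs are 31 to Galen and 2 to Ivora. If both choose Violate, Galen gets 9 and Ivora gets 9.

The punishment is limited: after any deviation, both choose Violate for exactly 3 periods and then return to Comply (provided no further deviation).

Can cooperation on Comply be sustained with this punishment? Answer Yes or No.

No

IC: δ+…+δ^3 ≥ (31−22)/(22−9) = 9/13.
At δ = 1/7: partial sum = 0.1662 < 0.6923. Cooperation not sustainable.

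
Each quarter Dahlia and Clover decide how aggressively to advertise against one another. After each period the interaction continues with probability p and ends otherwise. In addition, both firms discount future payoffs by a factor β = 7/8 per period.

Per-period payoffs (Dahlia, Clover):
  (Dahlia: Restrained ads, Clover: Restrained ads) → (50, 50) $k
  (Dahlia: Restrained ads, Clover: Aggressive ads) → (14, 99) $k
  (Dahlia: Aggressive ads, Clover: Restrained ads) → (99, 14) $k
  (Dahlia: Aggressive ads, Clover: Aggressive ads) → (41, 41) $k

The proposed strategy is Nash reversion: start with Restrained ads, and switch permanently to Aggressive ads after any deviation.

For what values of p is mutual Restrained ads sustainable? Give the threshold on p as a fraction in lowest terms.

28/29

With continuation probability p and discount β, the effective per-period discount factor is βp.
Grim-trigger IC: βp ≥ (99−50)/(99−41) = 49/58.
So p ≥ (49/58)/(7/8) = 28/29.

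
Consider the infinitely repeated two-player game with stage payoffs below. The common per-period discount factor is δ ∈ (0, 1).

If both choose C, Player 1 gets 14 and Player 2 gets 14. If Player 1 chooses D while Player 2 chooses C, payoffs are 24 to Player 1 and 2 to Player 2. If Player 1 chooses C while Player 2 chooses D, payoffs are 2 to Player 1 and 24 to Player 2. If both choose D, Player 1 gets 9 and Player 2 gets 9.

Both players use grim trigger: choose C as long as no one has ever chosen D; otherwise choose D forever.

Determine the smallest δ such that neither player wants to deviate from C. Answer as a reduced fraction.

2/3

Cooperation forever yields 14 each period: 14/(1−δ).
Deviating yields 24 once, then 9 forever: 24 + 9δ/(1−δ).
No profitable deviation requires 14/(1−δ) ≥ 24 + 9δ/(1−δ).
Multiplying by (1−δ): 14 ≥ 24(1−δ) + 9δ = 24 − 15δ.
So 15δ ≥ 10, i.e. δ ≥ 10/15 = 2/3.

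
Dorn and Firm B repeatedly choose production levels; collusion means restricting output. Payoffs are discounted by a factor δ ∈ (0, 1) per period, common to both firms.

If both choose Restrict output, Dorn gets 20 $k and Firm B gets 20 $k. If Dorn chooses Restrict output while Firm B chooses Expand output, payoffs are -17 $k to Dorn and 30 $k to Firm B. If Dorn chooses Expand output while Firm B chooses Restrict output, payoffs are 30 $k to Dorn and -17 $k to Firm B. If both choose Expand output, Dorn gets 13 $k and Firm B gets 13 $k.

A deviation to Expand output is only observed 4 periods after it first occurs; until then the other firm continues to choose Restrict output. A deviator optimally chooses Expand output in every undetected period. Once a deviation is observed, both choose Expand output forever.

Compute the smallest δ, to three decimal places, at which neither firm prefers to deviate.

0.876

A deviator earns 30 for 4 periods, then 13 forever; cooperating earns 20 forever. Multiplying the IC by (1−δ):
20 ≥ 30(1−δ^4) + 13δ^4, so 17·δ^4 ≥ 10 and δ^4 ≥ 10/17.
δ ≥ (10/17)^(1/4) ≈ 0.876.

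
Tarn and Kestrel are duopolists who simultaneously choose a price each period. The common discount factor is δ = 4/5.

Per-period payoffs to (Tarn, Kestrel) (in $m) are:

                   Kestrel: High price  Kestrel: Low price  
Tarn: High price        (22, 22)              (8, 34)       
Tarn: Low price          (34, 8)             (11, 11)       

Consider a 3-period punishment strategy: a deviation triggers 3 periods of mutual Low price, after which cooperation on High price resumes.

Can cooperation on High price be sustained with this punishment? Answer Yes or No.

Comparing payoff streams over the 4 periods until play realigns: cooperate → 22(1+δ+…+δ^3); deviate → 34 + 11(δ+…+δ^3).
Cooperation is sustained iff (22−11)(δ+…+δ^3) ≥ 34−22.
δ+…+δ^3 = 4/5·(1−(4/5)^3)/(1−4/5) = 1.9520, and (34−22)/(22−11) = 1.0909.
1.9520 ≥ 1.0909, so cooperation is sustainable.

Yes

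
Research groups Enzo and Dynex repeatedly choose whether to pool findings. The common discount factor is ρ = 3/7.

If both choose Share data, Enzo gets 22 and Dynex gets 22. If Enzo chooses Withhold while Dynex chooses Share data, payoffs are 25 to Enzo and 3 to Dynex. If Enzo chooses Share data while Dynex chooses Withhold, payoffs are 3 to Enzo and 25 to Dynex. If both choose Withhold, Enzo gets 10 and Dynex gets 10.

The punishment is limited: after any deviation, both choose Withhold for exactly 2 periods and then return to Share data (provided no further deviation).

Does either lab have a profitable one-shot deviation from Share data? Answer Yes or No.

No

IC: ρ+…+ρ^2 ≥ (25−22)/(22−10) = 1/4.
At ρ = 3/7: partial sum = 0.6122 ≥ 0.2500. Cooperation sustainable.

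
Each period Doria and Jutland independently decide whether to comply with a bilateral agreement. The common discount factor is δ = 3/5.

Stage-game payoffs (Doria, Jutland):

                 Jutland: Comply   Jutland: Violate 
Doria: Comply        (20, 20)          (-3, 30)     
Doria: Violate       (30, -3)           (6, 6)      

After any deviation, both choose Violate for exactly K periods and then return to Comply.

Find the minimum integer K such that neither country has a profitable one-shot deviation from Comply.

2

No profitable deviation requires (20−6)(δ+…+δ^K) ≥ 30−20, i.e. δ+…+δ^K ≥ 5/7 ≈ 0.7143.
With δ = 3/5, the partial sums are K=1: 0.6000, K=2: 0.9600.
K = 2 is the first length at which the sum reaches 0.7143.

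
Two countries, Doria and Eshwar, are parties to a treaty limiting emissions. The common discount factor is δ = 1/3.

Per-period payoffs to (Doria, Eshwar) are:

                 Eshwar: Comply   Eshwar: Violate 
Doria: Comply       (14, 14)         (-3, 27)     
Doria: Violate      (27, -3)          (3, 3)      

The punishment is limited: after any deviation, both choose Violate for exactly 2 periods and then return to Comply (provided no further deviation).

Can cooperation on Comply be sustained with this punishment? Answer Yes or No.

No

IC: δ+…+δ^2 ≥ (27−14)/(14−3) = 13/11.
At δ = 1/3: partial sum = 0.4444 < 1.1818. Cooperation not sustainable.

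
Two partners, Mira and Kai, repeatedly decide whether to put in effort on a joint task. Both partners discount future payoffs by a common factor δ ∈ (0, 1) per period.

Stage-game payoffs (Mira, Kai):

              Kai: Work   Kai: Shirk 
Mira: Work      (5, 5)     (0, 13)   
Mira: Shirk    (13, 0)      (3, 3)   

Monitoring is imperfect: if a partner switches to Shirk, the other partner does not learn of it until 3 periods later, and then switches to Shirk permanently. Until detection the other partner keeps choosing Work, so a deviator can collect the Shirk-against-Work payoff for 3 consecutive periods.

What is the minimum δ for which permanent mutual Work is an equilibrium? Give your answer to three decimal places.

The best deviation is to choose Shirk for all 3 undetected periods, earning 13 each, then 3 forever once detected.
Deviation value: 13(1−δ^3)/(1−δ) + 3δ^3/(1−δ); cooperation value: 5/(1−δ).
IC: 5 ≥ 13(1−δ^3) + 3δ^3 = 13 − 10δ^3.
So δ^3 ≥ 8/10 = 4/5, giving δ ≥ (4/5)^(1/3) ≈ 0.928.

0.928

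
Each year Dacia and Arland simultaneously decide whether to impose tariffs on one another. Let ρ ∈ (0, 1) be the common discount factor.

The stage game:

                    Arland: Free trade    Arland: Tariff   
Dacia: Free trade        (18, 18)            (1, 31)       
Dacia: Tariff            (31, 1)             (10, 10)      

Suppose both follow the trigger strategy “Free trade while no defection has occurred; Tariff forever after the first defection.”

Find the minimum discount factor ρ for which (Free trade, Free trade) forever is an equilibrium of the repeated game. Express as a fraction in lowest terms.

13/21

18/(1−ρ) ≥ 31 + 10ρ/(1−ρ)
18 ≥ 31 − 21ρ
ρ ≥ 13/21.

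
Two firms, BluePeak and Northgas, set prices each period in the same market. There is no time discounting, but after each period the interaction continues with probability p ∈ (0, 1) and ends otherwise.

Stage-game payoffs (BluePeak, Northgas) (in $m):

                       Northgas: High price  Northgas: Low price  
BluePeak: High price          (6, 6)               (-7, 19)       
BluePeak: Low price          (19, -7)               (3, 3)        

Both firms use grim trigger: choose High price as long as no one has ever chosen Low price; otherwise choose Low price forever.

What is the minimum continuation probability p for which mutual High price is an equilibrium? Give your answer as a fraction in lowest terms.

13/16

Expected cooperation value is 6 + p·6 + p²·6 + … = 6/(1−p); deviation gives 19 + p·3/(1−p).
6 ≥ 19(1−p) + 3p ⇒ 16p ≥ 13 ⇒ p ≥ 13/16.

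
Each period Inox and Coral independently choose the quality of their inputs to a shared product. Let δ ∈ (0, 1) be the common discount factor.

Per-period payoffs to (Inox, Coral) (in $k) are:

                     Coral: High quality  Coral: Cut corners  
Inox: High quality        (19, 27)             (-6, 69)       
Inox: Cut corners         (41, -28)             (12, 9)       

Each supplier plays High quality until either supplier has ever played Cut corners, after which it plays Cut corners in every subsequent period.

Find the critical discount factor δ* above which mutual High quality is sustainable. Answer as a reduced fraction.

22/29

For Inox: deviation gain 41−19 = 22, per-period punishment loss 19−12 = 7. IC gives δ ≥ 22/29.
For Coral: gain 42, loss 18 per period, so δ ≥ 42/60 = 7/10.
The tighter constraint is Inox's, so cooperation needs δ ≥ 22/29.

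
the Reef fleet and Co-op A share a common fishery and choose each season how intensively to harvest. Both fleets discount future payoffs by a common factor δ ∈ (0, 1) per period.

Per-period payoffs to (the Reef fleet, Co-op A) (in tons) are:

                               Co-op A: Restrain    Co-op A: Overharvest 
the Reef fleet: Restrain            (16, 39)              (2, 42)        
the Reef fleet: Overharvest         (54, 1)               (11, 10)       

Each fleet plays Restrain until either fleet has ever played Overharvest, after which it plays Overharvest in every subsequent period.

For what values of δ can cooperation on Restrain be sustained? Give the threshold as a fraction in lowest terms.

38/43

For the Reef fleet: deviation gain 54−16 = 38, per-period punishment loss 16−11 = 5. IC gives δ ≥ 38/43.
For Co-op A: gain 3, loss 29 per period, so δ ≥ 3/32.
The tighter constraint is the Reef fleet's, so cooperation needs δ ≥ 38/43.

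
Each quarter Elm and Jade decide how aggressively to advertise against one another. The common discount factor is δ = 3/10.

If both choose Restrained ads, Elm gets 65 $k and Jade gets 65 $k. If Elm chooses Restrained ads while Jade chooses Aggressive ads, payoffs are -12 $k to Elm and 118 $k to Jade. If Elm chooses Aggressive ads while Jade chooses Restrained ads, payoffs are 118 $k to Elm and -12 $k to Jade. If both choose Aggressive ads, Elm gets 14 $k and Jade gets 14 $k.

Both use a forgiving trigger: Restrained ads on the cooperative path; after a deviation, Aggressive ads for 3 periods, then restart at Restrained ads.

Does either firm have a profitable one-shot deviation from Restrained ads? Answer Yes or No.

IC: δ+…+δ^3 ≥ (118−65)/(65−14) = 53/51.
At δ = 3/10: partial sum = 0.4170 < 1.0392. Cooperation not sustainable.

Yes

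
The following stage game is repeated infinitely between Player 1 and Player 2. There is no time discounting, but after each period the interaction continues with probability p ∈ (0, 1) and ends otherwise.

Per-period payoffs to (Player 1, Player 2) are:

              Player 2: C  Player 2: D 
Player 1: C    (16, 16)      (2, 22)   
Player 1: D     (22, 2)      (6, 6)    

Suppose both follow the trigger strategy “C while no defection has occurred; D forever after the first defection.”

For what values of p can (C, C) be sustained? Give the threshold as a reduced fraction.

With no time discounting, the continuation probability p plays the role of the discount factor.
Grim-trigger IC: 16/(1−p) ≥ 22 + 6p/(1−p) ⇒ p ≥ (22−16)/(22−6) = 3/8.

3/8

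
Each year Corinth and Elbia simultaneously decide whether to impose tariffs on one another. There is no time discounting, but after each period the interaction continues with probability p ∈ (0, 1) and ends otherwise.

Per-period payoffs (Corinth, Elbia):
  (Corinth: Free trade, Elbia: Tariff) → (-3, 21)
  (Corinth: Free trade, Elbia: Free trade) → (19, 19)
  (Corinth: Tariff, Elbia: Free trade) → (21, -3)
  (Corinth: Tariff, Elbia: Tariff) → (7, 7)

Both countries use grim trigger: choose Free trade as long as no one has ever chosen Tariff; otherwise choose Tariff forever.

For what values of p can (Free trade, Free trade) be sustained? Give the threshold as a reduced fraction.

Expected cooperation value is 19 + p·19 + p²·19 + … = 19/(1−p); deviation gives 21 + p·7/(1−p).
19 ≥ 21(1−p) + 7p ⇒ 14p ≥ 2 ⇒ p ≥ 2/14 = 1/7.

1/7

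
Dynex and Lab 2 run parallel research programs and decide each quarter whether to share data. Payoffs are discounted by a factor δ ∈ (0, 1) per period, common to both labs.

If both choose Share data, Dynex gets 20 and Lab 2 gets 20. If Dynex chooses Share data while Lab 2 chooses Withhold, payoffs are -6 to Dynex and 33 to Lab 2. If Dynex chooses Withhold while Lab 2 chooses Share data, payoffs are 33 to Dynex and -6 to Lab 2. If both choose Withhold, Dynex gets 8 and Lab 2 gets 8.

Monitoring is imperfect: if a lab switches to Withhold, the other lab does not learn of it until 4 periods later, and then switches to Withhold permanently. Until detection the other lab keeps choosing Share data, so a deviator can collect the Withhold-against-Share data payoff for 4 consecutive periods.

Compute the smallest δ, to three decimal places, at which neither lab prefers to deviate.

0.849

Deviating for the 4 undetected periods gains 33−20 = 13 per period over cooperation, then loses 20−8 = 12 per period forever once punishment starts.
Gain: 13(1 + δ + … + δ^3); loss: 12·δ^4/(1−δ).
No profitable deviation ⇔ 13(1−δ^4) ≤ 12·δ^4, i.e. δ^4 ≥ 13/(13+12) = 13/25.
Hence δ ≥ (13/25)^(1/4) ≈ 0.849.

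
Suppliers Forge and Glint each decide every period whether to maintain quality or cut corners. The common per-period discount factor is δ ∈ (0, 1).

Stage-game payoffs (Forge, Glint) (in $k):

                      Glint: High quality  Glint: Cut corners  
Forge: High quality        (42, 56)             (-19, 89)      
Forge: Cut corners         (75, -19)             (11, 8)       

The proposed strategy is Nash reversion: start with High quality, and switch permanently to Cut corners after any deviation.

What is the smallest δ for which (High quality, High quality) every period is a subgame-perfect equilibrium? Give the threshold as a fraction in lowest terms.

Forge: cooperation gives 42 each period; deviation gives 75 once then 11 forever.
  42/(1−δ) ≥ 75 + 11δ/(1−δ) ⇒ δ ≥ 33/64.
Glint: cooperation gives 56 each period; deviation gives 89 once then 8 forever.
  δ ≥ 33/81 = 11/27.
Both must hold, so the binding constraint is Forge's: δ ≥ 33/64.

33/64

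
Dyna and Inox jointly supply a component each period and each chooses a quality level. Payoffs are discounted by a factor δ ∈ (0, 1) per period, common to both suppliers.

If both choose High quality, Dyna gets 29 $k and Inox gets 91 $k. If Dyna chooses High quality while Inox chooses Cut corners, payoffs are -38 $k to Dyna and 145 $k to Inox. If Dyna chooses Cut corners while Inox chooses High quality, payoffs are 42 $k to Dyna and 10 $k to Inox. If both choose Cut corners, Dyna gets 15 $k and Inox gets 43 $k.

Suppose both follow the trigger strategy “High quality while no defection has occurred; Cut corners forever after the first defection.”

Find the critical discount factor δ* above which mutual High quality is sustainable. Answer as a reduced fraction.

Dyna: cooperation gives 29 each period; deviation gives 42 once then 15 forever.
  29/(1−δ) ≥ 42 + 15δ/(1−δ) ⇒ δ ≥ 13/27.
Inox: cooperation gives 91 each period; deviation gives 145 once then 43 forever.
  δ ≥ 54/102 = 9/17.
Both must hold, so the binding constraint is Inox's: δ ≥ 9/17.

9/17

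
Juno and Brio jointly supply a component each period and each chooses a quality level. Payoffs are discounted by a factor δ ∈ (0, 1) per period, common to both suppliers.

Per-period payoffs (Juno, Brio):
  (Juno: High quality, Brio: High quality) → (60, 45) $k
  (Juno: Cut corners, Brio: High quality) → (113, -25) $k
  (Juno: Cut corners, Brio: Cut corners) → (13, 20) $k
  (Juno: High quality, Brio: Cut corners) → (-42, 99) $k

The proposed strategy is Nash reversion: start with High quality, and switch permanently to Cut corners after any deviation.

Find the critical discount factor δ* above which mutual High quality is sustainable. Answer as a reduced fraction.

Juno: cooperation gives 60 each period; deviation gives 113 once then 13 forever.
  60/(1−δ) ≥ 113 + 13δ/(1−δ) ⇒ δ ≥ 53/100.
Brio: cooperation gives 45 each period; deviation gives 99 once then 20 forever.
  δ ≥ 54/79.
Both must hold, so the binding constraint is Brio's: δ ≥ 54/79.

54/79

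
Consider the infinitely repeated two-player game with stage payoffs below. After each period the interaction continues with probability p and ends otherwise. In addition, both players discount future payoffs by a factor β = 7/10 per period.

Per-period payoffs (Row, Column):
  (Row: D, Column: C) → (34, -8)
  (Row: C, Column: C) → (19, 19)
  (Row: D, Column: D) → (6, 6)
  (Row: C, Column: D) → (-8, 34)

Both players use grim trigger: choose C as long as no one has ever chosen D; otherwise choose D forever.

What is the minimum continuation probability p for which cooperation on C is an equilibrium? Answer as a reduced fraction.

75/98

Expected continuation weight on next period's payoff is β·p = 7/10·p, which plays the role of the discount factor.
Cooperation requires 7/10·p ≥ (34−19)/(34−6) = 15/28, hence p ≥ 75/98.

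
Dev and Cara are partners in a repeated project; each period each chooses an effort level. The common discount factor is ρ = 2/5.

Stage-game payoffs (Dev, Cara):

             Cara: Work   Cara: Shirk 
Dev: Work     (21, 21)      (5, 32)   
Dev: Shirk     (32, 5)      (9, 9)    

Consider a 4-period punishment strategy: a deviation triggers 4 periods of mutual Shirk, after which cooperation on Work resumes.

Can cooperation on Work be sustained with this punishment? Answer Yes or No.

No

Comparing payoff streams over the 5 periods until play realigns: cooperate → 21(1+ρ+…+ρ^4); deviate → 32 + 9(ρ+…+ρ^4).
Cooperation is sustained iff (21−9)(ρ+…+ρ^4) ≥ 32−21.
ρ+…+ρ^4 = 2/5·(1−(2/5)^4)/(1−2/5) = 0.6496, and (32−21)/(21−9) = 0.9167.
0.6496 < 0.9167, so cooperation is not sustainable.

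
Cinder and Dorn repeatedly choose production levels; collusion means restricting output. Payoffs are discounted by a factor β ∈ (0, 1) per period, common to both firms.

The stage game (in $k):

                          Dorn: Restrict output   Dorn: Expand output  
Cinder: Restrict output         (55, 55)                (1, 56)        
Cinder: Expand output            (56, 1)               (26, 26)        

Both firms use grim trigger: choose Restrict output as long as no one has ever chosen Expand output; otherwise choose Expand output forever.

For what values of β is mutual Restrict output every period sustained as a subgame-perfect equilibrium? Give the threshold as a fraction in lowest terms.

55/(1−β) ≥ 56 + 26β/(1−β)
55 ≥ 56 − 30β
β ≥ 1/30.

1/30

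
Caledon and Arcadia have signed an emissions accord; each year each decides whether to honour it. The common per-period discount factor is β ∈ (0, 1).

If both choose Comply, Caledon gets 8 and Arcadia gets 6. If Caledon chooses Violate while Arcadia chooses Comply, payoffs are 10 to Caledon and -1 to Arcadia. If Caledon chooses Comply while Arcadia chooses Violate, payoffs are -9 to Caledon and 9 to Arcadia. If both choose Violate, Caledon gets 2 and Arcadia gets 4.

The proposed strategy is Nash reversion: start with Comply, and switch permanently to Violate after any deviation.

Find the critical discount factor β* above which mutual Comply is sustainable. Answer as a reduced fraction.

3/5

Caledon's threshold: (10−8)/(10−2) = 1/4.
Arcadia's threshold: (9−6)/(9−4) = 3/5.
1/4 < 3/5, so Arcadia binds and β* = 3/5.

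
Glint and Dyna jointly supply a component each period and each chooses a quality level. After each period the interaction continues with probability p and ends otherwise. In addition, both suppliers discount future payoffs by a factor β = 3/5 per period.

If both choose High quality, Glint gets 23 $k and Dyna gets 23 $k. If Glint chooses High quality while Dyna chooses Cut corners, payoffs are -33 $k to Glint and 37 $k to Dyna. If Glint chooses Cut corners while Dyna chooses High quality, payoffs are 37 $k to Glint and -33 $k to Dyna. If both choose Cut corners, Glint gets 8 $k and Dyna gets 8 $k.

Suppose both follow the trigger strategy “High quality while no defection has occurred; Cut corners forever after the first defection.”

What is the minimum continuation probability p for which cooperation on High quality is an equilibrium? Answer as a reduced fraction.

With continuation probability p and discount β, the effective per-period discount factor is βp.
Grim-trigger IC: βp ≥ (37−23)/(37−8) = 14/29.
So p ≥ (14/29)/(3/5) = 70/87.

70/87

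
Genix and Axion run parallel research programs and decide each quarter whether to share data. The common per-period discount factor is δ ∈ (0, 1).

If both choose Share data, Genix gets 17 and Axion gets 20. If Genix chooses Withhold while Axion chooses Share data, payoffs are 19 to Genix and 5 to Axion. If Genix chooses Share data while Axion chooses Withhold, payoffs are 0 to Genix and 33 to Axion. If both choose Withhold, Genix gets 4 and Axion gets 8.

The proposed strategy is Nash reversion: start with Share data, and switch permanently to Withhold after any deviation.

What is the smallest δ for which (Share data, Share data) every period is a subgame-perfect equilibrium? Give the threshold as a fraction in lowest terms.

For Genix: deviation gain 19−17 = 2, per-period punishment loss 17−4 = 13. IC gives δ ≥ 2/15.
For Axion: gain 13, loss 12 per period, so δ ≥ 13/25.
The tighter constraint is Axion's, so cooperation needs δ ≥ 13/25.

13/25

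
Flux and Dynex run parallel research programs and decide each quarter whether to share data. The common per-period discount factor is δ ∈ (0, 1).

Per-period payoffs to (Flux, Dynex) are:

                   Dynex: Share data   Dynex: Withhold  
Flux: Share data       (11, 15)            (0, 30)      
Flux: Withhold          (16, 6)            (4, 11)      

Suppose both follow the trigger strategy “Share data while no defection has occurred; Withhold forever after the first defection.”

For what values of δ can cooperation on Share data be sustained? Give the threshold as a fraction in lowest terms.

Flux's threshold: (16−11)/(16−4) = 5/12.
Dynex's threshold: (30−15)/(30−11) = 15/19.
5/12 < 15/19, so Dynex binds and δ* = 15/19.

15/19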